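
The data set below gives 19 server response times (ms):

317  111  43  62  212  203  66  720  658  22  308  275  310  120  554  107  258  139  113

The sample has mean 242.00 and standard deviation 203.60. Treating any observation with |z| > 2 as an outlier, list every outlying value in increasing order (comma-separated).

Cutoffs at x̄ ± 2s: 242.00 ± 2·203.60 = [-165.20, 649.20].
658: z = 2.04, |z| > 2 → outlier.
720: z = 2.35, |z| > 2 → outlier.
Every other value lies within [-165.20, 649.20].

658, 720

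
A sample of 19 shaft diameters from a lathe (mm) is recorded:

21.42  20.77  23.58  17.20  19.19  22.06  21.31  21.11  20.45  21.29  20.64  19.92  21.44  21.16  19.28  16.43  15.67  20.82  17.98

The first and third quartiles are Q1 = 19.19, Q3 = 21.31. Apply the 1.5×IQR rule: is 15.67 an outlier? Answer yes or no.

yes

IQR = Q3 − Q1 = 21.31 − 19.19 = 2.12.
Lower fence = Q1 − 1.5·IQR = 19.19 − 3.18 = 16.01.
Upper fence = Q3 + 1.5·IQR = 21.31 + 3.18 = 24.49.
15.67 lies below the lower fence.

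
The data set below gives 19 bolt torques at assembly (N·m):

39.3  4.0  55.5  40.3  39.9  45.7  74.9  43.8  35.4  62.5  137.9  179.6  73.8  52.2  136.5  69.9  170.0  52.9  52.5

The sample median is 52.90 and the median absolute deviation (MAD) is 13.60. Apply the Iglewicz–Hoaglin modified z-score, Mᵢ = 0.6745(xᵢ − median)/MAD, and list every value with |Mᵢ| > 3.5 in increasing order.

136.5, 137.9, 170.0, 179.6

|Mᵢ| > 3.5 ⇔ |xᵢ − 52.90| > 3.5·13.60/0.6745 = 70.57.
So outliers lie outside [-17.67, 123.47].
136.5: M = 4.15 → outlier.
137.9: M = 4.22 → outlier.
170.0: M = 5.81 → outlier.
179.6: M = 6.28 → outlier.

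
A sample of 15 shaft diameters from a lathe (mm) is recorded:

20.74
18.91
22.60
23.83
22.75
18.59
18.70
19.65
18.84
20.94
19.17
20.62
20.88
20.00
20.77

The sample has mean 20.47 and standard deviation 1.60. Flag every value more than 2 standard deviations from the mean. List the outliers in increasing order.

Cutoffs at x̄ ± 2s: 20.47 ± 2·1.60 = [17.27, 23.67].
23.83: z = 2.10, |z| > 2 → outlier.
Every other value lies within [17.27, 23.67].

23.83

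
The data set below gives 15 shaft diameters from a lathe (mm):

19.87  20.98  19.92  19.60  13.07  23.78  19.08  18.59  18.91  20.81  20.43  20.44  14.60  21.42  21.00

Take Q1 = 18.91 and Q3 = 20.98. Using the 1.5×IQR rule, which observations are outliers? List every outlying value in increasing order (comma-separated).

13.07, 14.60

IQR = Q3 − Q1 = 20.98 − 18.91 = 2.07.
Lower fence = Q1 − 1.5·IQR = 18.91 − 3.105 = 15.805.
Upper fence = Q3 + 1.5·IQR = 20.98 + 3.105 = 24.085.
13.07 < 15.805 → outlier.
14.60 < 15.805 → outlier.
All remaining values lie within [15.805, 24.085].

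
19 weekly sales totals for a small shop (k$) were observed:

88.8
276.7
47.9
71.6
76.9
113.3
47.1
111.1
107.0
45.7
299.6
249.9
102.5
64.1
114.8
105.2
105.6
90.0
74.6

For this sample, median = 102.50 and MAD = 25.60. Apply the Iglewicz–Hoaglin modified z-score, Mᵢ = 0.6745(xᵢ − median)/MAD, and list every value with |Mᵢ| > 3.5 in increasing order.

249.9, 276.7, 299.6

|Mᵢ| > 3.5 ⇔ |xᵢ − 102.50| > 3.5·25.60/0.6745 = 132.84.
So outliers lie outside [-30.34, 235.34].
249.9: M = 3.88 → outlier.
276.7: M = 4.59 → outlier.
299.6: M = 5.19 → outlier.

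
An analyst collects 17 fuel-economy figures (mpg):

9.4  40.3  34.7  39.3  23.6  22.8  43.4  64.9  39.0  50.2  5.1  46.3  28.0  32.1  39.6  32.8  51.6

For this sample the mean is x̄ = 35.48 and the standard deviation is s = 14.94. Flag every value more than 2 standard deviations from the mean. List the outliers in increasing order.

Cutoffs at x̄ ± 2s: 35.48 ± 2·14.94 = [5.60, 65.36].
5.1: z = -2.03, |z| > 2 → outlier.
Every other value lies within [5.60, 65.36].

5.1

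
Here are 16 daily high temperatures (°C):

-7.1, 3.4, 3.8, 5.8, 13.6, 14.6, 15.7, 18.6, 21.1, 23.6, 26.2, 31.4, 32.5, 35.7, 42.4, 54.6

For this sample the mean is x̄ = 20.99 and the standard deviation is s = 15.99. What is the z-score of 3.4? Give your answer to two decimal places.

-1.10

z = (3.4 − 20.99) / 15.99 = -1.10.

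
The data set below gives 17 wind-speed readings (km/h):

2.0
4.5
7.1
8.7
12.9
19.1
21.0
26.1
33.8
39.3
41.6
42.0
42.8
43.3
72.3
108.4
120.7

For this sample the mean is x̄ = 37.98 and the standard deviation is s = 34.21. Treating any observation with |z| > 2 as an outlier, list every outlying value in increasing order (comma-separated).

Cutoffs at x̄ ± 2s: 37.98 ± 2·34.21 = [-30.44, 106.40].
108.4: z = 2.06, |z| > 2 → outlier.
120.7: z = 2.42, |z| > 2 → outlier.
Every other value lies within [-30.44, 106.40].

108.4, 120.7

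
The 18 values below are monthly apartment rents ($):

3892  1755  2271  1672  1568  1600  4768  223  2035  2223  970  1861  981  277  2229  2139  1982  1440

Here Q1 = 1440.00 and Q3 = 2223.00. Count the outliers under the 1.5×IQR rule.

IQR = 783.00; fences at 1440.00 − 1174.50 = 265.50 and 2223.00 + 1174.50 = 3397.50.
Outside the cutoffs: 223, 3892, 4768.

3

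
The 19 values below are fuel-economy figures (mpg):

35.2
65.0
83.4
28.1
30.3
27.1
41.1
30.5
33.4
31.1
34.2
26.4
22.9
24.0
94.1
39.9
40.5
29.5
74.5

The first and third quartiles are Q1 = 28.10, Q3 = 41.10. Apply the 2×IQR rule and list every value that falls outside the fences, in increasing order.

74.5, 83.4, 94.1

IQR = Q3 − Q1 = 41.10 − 28.10 = 13.00.
Lower fence = Q1 − 2·IQR = 28.10 − 26.00 = 2.10.
Upper fence = Q3 + 2·IQR = 41.10 + 26.00 = 67.10.
74.5 > 67.10 → outlier.
83.4 > 67.10 → outlier.
94.1 > 67.10 → outlier.
All remaining values lie within [2.10, 67.10].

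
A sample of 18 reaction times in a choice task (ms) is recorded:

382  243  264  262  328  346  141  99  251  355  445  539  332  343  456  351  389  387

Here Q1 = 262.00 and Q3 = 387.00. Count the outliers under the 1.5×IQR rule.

IQR = 125.00; fences at 262.00 − 187.50 = 74.50 and 387.00 + 187.50 = 574.50.
Every value lies within the cutoffs.

0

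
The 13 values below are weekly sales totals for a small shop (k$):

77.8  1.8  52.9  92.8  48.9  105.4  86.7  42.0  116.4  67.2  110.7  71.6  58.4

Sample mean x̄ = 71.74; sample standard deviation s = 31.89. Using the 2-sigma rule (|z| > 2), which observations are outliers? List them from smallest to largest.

1.8

Cutoffs at x̄ ± 2s: 71.74 ± 2·31.89 = [7.96, 135.52].
1.8: z = -2.19, |z| > 2 → outlier.
Every other value lies within [7.96, 135.52].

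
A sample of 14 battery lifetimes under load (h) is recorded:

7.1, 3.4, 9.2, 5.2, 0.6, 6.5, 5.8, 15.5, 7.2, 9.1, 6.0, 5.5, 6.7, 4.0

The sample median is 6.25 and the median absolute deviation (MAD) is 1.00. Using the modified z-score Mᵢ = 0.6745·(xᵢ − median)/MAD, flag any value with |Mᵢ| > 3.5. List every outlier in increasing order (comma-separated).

|Mᵢ| > 3.5 ⇔ |xᵢ − 6.25| > 3.5·1.00/0.6745 = 5.19.
So outliers lie outside [1.06, 11.44].
0.6: M = -3.81 → outlier.
15.5: M = 6.24 → outlier.

0.6, 15.5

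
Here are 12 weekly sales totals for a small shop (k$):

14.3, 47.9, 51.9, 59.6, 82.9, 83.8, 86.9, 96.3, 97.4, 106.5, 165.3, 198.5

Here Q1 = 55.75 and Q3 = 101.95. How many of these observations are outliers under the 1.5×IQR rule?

IQR = 46.20; fences at 55.75 − 69.30 = -13.55 and 101.95 + 69.30 = 171.25.
Outside the cutoffs: 198.5.

1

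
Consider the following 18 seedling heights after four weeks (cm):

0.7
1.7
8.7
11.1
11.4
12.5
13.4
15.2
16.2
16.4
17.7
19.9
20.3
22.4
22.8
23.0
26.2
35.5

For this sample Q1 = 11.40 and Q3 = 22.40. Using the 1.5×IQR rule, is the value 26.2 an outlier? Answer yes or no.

IQR = Q3 − Q1 = 22.40 − 11.40 = 11.00.
Lower fence = Q1 − 1.5·IQR = 11.40 − 16.50 = -5.10.
Upper fence = Q3 + 1.5·IQR = 22.40 + 16.50 = 38.90.
26.2 lies within [-5.10, 38.90].

no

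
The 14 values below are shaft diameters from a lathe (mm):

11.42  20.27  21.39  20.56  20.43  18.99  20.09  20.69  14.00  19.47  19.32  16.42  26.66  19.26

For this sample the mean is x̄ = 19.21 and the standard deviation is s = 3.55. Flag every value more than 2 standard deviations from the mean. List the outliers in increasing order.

11.42, 26.66

Cutoffs at x̄ ± 2s: 19.21 ± 2·3.55 = [12.11, 26.31].
11.42: z = -2.19, |z| > 2 → outlier.
26.66: z = 2.10, |z| > 2 → outlier.
Every other value lies within [12.11, 26.31].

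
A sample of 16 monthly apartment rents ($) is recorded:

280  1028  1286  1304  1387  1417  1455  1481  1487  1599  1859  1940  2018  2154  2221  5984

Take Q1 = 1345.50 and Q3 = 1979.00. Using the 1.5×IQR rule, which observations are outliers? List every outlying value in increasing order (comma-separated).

IQR = Q3 − Q1 = 1979.00 − 1345.50 = 633.50.
Lower fence = Q1 − 1.5·IQR = 1345.50 − 950.25 = 395.25.
Upper fence = Q3 + 1.5·IQR = 1979.00 + 950.25 = 2929.25.
280 < 395.25 → outlier.
5984 > 2929.25 → outlier.
All remaining values lie within [395.25, 2929.25].

280, 5984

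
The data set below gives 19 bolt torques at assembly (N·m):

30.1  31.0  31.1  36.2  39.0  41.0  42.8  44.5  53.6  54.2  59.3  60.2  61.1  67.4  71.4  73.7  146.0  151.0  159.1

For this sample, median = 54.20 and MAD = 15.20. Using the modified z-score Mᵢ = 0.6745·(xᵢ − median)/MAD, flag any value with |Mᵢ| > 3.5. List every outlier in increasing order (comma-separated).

146.0, 151.0, 159.1

|Mᵢ| > 3.5 ⇔ |xᵢ − 54.20| > 3.5·15.20/0.6745 = 78.87.
So outliers lie outside [-24.67, 133.07].
146.0: M = 4.07 → outlier.
151.0: M = 4.30 → outlier.
159.1: M = 4.65 → outlier.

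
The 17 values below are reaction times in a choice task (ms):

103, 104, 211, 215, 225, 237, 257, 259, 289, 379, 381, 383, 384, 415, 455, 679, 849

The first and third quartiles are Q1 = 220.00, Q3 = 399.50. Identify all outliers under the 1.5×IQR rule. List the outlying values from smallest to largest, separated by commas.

679, 849

IQR = Q3 − Q1 = 399.50 − 220.00 = 179.50.
Lower fence = Q1 − 1.5·IQR = 220.00 − 269.25 = -49.25.
Upper fence = Q3 + 1.5·IQR = 399.50 + 269.25 = 668.75.
679 > 668.75 → outlier.
849 > 668.75 → outlier.
All remaining values lie within [-49.25, 668.75].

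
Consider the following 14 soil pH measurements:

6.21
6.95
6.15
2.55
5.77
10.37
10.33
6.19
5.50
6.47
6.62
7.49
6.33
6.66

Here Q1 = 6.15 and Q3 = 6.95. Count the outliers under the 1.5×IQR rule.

3

IQR = 0.80; fences at 6.15 − 1.20 = 4.95 and 6.95 + 1.20 = 8.15.
Outside the cutoffs: 2.55, 10.33, 10.37.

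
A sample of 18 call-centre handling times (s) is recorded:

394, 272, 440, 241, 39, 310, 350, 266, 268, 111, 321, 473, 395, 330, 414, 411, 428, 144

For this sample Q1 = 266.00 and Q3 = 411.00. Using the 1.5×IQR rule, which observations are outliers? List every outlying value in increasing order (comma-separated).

39

IQR = Q3 − Q1 = 411.00 − 266.00 = 145.00.
Lower fence = Q1 − 1.5·IQR = 266.00 − 217.50 = 48.50.
Upper fence = Q3 + 1.5·IQR = 411.00 + 217.50 = 628.50.
39 < 48.50 → outlier.
All remaining values lie within [48.50, 628.50].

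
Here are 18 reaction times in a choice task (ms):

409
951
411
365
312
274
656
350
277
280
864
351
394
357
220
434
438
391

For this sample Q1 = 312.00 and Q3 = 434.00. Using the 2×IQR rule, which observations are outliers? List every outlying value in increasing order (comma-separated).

864, 951

IQR = Q3 − Q1 = 434.00 − 312.00 = 122.00.
Lower fence = Q1 − 2·IQR = 312.00 − 244.00 = 68.00.
Upper fence = Q3 + 2·IQR = 434.00 + 244.00 = 678.00.
864 > 678.00 → outlier.
951 > 678.00 → outlier.
All remaining values lie within [68.00, 678.00].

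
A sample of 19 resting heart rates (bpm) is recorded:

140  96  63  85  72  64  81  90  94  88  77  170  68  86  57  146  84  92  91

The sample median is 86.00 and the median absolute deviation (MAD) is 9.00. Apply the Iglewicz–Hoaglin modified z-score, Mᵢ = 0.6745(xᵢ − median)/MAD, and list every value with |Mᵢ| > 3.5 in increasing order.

140, 146, 170

|Mᵢ| > 3.5 ⇔ |xᵢ − 86.00| > 3.5·9.00/0.6745 = 46.70.
So outliers lie outside [39.30, 132.70].
140: M = 4.05 → outlier.
146: M = 4.50 → outlier.
170: M = 6.30 → outlier.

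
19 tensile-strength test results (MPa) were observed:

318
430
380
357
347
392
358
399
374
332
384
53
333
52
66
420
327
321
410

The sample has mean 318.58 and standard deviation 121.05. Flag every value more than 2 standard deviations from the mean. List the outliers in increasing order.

52, 53, 66

Cutoffs at x̄ ± 2s: 318.58 ± 2·121.05 = [76.48, 560.68].
52: z = -2.20, |z| > 2 → outlier.
53: z = -2.19, |z| > 2 → outlier.
66: z = -2.09, |z| > 2 → outlier.
Every other value lies within [76.48, 560.68].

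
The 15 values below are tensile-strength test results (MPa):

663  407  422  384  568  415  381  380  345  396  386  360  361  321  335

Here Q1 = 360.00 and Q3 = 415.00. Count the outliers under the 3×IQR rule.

1

IQR = 55.00; fences at 360.00 − 165.00 = 195.00 and 415.00 + 165.00 = 580.00.
Outside the cutoffs: 663.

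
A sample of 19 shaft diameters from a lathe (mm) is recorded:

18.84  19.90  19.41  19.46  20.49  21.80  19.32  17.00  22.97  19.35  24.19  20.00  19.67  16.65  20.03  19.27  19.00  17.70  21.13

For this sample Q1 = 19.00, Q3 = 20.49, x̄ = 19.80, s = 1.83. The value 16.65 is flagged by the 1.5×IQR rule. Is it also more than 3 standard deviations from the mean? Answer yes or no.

no

z = (16.65 − 19.80) / 1.83 = -1.72.
|z| = 1.72 ≤ 3.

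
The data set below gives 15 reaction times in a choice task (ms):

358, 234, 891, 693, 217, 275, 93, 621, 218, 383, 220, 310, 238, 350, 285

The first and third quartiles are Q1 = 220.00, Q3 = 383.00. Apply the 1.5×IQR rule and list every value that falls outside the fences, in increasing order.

693, 891

IQR = Q3 − Q1 = 383.00 − 220.00 = 163.00.
Lower fence = Q1 − 1.5·IQR = 220.00 − 244.50 = -24.50.
Upper fence = Q3 + 1.5·IQR = 383.00 + 244.50 = 627.50.
693 > 627.50 → outlier.
891 > 627.50 → outlier.
All remaining values lie within [-24.50, 627.50].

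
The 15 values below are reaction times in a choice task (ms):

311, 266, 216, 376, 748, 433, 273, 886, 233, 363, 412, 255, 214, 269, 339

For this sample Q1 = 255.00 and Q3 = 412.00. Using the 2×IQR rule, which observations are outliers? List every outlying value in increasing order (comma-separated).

IQR = Q3 − Q1 = 412.00 − 255.00 = 157.00.
Lower fence = Q1 − 2·IQR = 255.00 − 314.00 = -59.00.
Upper fence = Q3 + 2·IQR = 412.00 + 314.00 = 726.00.
748 > 726.00 → outlier.
886 > 726.00 → outlier.
All remaining values lie within [-59.00, 726.00].

748, 886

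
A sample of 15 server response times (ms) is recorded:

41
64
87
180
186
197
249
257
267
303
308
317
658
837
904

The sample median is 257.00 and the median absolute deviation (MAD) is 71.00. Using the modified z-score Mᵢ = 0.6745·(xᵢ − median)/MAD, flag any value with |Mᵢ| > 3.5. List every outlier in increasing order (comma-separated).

658, 837, 904

|Mᵢ| > 3.5 ⇔ |xᵢ − 257.00| > 3.5·71.00/0.6745 = 368.42.
So outliers lie outside [-111.42, 625.42].
658: M = 3.81 → outlier.
837: M = 5.51 → outlier.
904: M = 6.15 → outlier.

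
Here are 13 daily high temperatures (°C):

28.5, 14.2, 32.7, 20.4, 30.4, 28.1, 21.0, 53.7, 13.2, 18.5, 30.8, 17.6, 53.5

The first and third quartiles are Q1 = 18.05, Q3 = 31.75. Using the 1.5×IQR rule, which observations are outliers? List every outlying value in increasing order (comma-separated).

IQR = Q3 − Q1 = 31.75 − 18.05 = 13.70.
Lower fence = Q1 − 1.5·IQR = 18.05 − 20.55 = -2.50.
Upper fence = Q3 + 1.5·IQR = 31.75 + 20.55 = 52.30.
53.5 > 52.30 → outlier.
53.7 > 52.30 → outlier.
All remaining values lie within [-2.50, 52.30].

53.5, 53.7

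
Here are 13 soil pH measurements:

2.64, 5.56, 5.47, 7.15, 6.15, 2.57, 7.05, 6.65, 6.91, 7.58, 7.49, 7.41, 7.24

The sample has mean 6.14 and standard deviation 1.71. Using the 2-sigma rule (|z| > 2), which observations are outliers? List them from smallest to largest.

Cutoffs at x̄ ± 2s: 6.14 ± 2·1.71 = [2.72, 9.56].
2.57: z = -2.09, |z| > 2 → outlier.
2.64: z = -2.05, |z| > 2 → outlier.
Every other value lies within [2.72, 9.56].

2.57, 2.64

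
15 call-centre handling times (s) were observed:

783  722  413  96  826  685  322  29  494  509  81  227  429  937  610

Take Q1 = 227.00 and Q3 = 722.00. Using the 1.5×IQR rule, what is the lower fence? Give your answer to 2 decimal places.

IQR = Q3 − Q1 = 722.00 − 227.00 = 495.00.
Lower fence = Q1 − 1.5·IQR = 227.00 − 742.50 = -515.50.
Upper fence = Q3 + 1.5·IQR = 722.00 + 742.50 = 1464.50.

-515.50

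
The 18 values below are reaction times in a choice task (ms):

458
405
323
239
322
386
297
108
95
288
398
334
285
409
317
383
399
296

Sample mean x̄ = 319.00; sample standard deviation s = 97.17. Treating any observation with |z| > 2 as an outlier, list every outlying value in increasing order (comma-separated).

Cutoffs at x̄ ± 2s: 319.00 ± 2·97.17 = [124.66, 513.34].
95: z = -2.31, |z| > 2 → outlier.
108: z = -2.17, |z| > 2 → outlier.
Every other value lies within [124.66, 513.34].

95, 108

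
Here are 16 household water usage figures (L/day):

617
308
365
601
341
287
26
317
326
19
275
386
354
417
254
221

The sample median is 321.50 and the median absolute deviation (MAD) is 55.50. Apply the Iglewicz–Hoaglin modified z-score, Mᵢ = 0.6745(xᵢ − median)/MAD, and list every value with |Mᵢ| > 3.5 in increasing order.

19, 26, 617

|Mᵢ| > 3.5 ⇔ |xᵢ − 321.50| > 3.5·55.50/0.6745 = 287.99.
So outliers lie outside [33.51, 609.49].
19: M = -3.68 → outlier.
26: M = -3.59 → outlier.
617: M = 3.59 → outlier.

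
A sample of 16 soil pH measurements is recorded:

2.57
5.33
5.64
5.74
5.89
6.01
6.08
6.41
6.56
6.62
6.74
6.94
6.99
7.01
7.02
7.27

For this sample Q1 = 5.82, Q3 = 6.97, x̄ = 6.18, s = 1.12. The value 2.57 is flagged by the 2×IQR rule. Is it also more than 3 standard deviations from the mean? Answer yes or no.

yes

z = (2.57 − 6.18) / 1.12 = -3.22.
|z| = 3.22 > 3.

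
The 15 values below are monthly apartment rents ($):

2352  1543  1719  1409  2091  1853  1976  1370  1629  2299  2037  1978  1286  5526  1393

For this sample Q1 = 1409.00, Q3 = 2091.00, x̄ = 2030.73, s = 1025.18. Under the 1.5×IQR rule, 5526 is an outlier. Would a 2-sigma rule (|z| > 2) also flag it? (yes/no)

z = (5526 − 2030.73) / 1025.18 = 3.41.
|z| = 3.41 > 2.

yes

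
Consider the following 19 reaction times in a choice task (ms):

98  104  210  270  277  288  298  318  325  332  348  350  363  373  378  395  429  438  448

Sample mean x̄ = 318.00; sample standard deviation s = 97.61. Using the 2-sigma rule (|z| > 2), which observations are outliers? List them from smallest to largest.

Cutoffs at x̄ ± 2s: 318.00 ± 2·97.61 = [122.78, 513.22].
98: z = -2.25, |z| > 2 → outlier.
104: z = -2.19, |z| > 2 → outlier.
Every other value lies within [122.78, 513.22].

98, 104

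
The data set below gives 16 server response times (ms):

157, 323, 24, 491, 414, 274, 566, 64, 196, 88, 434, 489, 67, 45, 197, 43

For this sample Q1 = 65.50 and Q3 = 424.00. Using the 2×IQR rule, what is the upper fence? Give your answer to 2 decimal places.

IQR = Q3 − Q1 = 424.00 − 65.50 = 358.50.
Lower fence = Q1 − 2·IQR = 65.50 − 717.00 = -651.50.
Upper fence = Q3 + 2·IQR = 424.00 + 717.00 = 1141.00.

1141.00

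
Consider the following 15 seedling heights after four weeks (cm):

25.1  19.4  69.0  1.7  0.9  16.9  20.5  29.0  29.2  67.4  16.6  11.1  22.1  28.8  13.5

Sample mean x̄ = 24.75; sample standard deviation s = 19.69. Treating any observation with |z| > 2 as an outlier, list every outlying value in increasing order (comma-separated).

Cutoffs at x̄ ± 2s: 24.75 ± 2·19.69 = [-14.63, 64.13].
67.4: z = 2.17, |z| > 2 → outlier.
69.0: z = 2.25, |z| > 2 → outlier.
Every other value lies within [-14.63, 64.13].

67.4, 69.0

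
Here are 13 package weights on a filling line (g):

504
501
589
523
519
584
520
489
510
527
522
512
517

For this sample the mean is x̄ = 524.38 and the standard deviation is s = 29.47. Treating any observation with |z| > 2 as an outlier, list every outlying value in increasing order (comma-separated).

584, 589

Cutoffs at x̄ ± 2s: 524.38 ± 2·29.47 = [465.44, 583.32].
584: z = 2.02, |z| > 2 → outlier.
589: z = 2.19, |z| > 2 → outlier.
Every other value lies within [465.44, 583.32].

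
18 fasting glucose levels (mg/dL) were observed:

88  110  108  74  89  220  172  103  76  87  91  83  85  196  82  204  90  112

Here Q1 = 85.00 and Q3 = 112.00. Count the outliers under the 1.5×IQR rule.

IQR = 27.00; fences at 85.00 − 40.50 = 44.50 and 112.00 + 40.50 = 152.50.
Outside the cutoffs: 172, 196, 204, 220.

4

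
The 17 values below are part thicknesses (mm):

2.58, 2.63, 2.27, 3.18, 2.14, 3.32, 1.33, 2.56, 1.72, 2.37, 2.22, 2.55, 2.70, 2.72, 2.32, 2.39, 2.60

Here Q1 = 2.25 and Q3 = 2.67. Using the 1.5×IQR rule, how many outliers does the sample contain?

IQR = 0.42; fences at 2.25 − 0.63 = 1.62 and 2.67 + 0.63 = 3.30.
Outside the cutoffs: 1.33, 3.32.

2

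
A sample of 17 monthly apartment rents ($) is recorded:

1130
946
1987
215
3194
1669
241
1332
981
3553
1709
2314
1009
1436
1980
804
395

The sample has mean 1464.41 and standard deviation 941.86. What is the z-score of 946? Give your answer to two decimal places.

-0.55

z = (946 − 1464.41) / 941.86 = -0.55.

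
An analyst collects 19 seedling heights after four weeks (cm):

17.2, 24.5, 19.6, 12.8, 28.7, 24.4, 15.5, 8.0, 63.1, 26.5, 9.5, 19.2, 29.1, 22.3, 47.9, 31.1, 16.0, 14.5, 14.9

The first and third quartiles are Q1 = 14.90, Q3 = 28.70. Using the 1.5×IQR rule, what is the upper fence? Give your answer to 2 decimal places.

IQR = Q3 − Q1 = 28.70 − 14.90 = 13.80.
Lower fence = Q1 − 1.5·IQR = 14.90 − 20.70 = -5.80.
Upper fence = Q3 + 1.5·IQR = 28.70 + 20.70 = 49.40.

49.40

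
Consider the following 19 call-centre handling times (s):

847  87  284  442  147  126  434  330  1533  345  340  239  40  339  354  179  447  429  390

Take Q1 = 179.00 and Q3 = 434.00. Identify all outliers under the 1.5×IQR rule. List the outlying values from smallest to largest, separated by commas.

847, 1533

IQR = Q3 − Q1 = 434.00 − 179.00 = 255.00.
Lower fence = Q1 − 1.5·IQR = 179.00 − 382.50 = -203.50.
Upper fence = Q3 + 1.5·IQR = 434.00 + 382.50 = 816.50.
847 > 816.50 → outlier.
1533 > 816.50 → outlier.
All remaining values lie within [-203.50, 816.50].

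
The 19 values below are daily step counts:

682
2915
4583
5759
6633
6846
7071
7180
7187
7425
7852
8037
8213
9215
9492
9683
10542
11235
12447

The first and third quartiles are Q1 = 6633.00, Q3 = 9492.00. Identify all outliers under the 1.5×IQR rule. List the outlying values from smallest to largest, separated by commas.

IQR = Q3 − Q1 = 9492.00 − 6633.00 = 2859.00.
Lower fence = Q1 − 1.5·IQR = 6633.00 − 4288.50 = 2344.50.
Upper fence = Q3 + 1.5·IQR = 9492.00 + 4288.50 = 13780.50.
682 < 2344.50 → outlier.
All remaining values lie within [2344.50, 13780.50].

682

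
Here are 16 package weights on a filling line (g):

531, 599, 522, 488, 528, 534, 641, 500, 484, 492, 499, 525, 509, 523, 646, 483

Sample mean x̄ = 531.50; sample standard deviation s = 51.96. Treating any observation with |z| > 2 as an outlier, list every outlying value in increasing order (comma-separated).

Cutoffs at x̄ ± 2s: 531.50 ± 2·51.96 = [427.58, 635.42].
641: z = 2.11, |z| > 2 → outlier.
646: z = 2.20, |z| > 2 → outlier.
Every other value lies within [427.58, 635.42].

641, 646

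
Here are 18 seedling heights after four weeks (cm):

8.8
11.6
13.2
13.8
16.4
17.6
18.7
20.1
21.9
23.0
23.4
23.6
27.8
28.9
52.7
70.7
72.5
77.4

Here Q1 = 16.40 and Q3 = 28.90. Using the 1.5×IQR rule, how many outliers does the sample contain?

4

IQR = 12.50; fences at 16.40 − 18.75 = -2.35 and 28.90 + 18.75 = 47.65.
Outside the cutoffs: 52.7, 70.7, 72.5, 77.4.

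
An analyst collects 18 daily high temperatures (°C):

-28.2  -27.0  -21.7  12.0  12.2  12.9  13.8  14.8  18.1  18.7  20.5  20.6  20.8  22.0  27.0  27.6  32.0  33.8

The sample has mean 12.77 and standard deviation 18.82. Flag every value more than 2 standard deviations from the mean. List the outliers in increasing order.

-28.2, -27.0

Cutoffs at x̄ ± 2s: 12.77 ± 2·18.82 = [-24.87, 50.41].
-28.2: z = -2.18, |z| > 2 → outlier.
-27.0: z = -2.11, |z| > 2 → outlier.
Every other value lies within [-24.87, 50.41].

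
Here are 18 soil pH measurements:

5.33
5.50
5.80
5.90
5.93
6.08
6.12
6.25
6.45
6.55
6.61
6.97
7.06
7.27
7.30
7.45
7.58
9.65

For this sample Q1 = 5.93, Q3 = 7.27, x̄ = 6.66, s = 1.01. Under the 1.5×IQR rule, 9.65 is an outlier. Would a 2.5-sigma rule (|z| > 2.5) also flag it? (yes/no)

yes

z = (9.65 − 6.66) / 1.01 = 2.96.
|z| = 2.96 > 2.5.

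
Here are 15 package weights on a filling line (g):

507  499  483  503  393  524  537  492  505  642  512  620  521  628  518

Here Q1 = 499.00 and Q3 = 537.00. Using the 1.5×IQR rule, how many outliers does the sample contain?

IQR = 38.00; fences at 499.00 − 57.00 = 442.00 and 537.00 + 57.00 = 594.00.
Outside the cutoffs: 393, 620, 628, 642.

4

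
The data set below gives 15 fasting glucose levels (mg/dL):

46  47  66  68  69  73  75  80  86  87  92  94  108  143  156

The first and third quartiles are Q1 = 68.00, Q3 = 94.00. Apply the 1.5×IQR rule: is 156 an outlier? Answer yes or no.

IQR = Q3 − Q1 = 94.00 − 68.00 = 26.00.
Lower fence = Q1 − 1.5·IQR = 68.00 − 39.00 = 29.00.
Upper fence = Q3 + 1.5·IQR = 94.00 + 39.00 = 133.00.
156 lies above the upper fence.

yes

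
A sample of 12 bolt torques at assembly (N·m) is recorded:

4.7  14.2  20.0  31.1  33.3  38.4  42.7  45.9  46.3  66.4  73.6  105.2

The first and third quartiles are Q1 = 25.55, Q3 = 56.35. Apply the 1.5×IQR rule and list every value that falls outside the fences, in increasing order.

IQR = Q3 − Q1 = 56.35 − 25.55 = 30.80.
Lower fence = Q1 − 1.5·IQR = 25.55 − 46.20 = -20.65.
Upper fence = Q3 + 1.5·IQR = 56.35 + 46.20 = 102.55.
105.2 > 102.55 → outlier.
All remaining values lie within [-20.65, 102.55].

105.2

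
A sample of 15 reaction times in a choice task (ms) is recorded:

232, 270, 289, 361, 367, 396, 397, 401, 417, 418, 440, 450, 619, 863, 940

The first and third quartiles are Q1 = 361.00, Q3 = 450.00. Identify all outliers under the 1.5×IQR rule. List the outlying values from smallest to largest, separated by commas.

619, 863, 940

IQR = Q3 − Q1 = 450.00 − 361.00 = 89.00.
Lower fence = Q1 − 1.5·IQR = 361.00 − 133.50 = 227.50.
Upper fence = Q3 + 1.5·IQR = 450.00 + 133.50 = 583.50.
619 > 583.50 → outlier.
863 > 583.50 → outlier.
940 > 583.50 → outlier.
All remaining values lie within [227.50, 583.50].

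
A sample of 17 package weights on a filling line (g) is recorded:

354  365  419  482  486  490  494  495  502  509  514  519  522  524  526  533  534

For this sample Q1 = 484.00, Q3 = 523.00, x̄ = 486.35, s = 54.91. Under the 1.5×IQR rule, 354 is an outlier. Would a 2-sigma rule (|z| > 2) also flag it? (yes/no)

yes

z = (354 − 486.35) / 54.91 = -2.41.
|z| = 2.41 > 2.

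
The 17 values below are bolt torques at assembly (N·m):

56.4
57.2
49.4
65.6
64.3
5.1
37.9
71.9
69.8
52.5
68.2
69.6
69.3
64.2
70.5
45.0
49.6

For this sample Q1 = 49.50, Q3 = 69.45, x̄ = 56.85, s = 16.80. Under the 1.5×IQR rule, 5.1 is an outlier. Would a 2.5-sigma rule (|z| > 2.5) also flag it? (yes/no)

z = (5.1 − 56.85) / 16.80 = -3.08.
|z| = 3.08 > 2.5.

yes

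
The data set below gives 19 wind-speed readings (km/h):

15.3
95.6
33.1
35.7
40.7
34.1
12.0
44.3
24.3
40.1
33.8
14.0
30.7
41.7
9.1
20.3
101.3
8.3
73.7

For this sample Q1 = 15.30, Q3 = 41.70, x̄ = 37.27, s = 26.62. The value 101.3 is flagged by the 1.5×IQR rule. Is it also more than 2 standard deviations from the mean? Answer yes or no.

z = (101.3 − 37.27) / 26.62 = 2.41.
|z| = 2.41 > 2.

yes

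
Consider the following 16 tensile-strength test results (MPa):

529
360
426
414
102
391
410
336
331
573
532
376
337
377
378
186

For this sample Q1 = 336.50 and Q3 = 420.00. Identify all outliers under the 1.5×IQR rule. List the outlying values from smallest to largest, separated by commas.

102, 186, 573

IQR = Q3 − Q1 = 420.00 − 336.50 = 83.50.
Lower fence = Q1 − 1.5·IQR = 336.50 − 125.25 = 211.25.
Upper fence = Q3 + 1.5·IQR = 420.00 + 125.25 = 545.25.
102 < 211.25 → outlier.
186 < 211.25 → outlier.
573 > 545.25 → outlier.
All remaining values lie within [211.25, 545.25].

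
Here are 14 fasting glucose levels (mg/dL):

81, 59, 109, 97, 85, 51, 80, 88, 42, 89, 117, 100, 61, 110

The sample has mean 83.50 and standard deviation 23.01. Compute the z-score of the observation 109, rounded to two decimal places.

z = (109 − 83.50) / 23.01 = 1.11.

1.11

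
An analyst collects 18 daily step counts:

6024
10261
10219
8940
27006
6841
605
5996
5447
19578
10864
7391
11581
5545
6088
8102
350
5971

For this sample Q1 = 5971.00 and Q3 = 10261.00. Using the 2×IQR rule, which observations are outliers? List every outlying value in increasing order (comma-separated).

IQR = Q3 − Q1 = 10261.00 − 5971.00 = 4290.00.
Lower fence = Q1 − 2·IQR = 5971.00 − 8580.00 = -2609.00.
Upper fence = Q3 + 2·IQR = 10261.00 + 8580.00 = 18841.00.
19578 > 18841.00 → outlier.
27006 > 18841.00 → outlier.
All remaining values lie within [-2609.00, 18841.00].

19578, 27006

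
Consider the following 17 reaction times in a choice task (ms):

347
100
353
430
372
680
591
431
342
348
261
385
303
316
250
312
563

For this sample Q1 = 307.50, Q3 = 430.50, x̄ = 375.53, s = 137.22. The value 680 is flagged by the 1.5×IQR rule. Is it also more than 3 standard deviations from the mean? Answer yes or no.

no

z = (680 − 375.53) / 137.22 = 2.22.
|z| = 2.22 ≤ 3.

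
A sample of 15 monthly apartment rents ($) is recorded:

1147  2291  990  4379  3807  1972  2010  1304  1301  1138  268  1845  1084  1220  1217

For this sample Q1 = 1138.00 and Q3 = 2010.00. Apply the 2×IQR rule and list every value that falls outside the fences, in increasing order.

3807, 4379

IQR = Q3 − Q1 = 2010.00 − 1138.00 = 872.00.
Lower fence = Q1 − 2·IQR = 1138.00 − 1744.00 = -606.00.
Upper fence = Q3 + 2·IQR = 2010.00 + 1744.00 = 3754.00.
3807 > 3754.00 → outlier.
4379 > 3754.00 → outlier.
All remaining values lie within [-606.00, 3754.00].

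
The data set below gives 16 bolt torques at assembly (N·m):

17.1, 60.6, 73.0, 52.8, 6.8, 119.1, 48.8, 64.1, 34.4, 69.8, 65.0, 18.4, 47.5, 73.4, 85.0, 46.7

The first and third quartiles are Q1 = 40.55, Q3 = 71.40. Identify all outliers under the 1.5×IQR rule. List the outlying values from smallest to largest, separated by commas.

119.1

IQR = Q3 − Q1 = 71.40 − 40.55 = 30.85.
Lower fence = Q1 − 1.5·IQR = 40.55 − 46.275 = -5.725.
Upper fence = Q3 + 1.5·IQR = 71.40 + 46.275 = 117.675.
119.1 > 117.675 → outlier.
All remaining values lie within [-5.725, 117.675].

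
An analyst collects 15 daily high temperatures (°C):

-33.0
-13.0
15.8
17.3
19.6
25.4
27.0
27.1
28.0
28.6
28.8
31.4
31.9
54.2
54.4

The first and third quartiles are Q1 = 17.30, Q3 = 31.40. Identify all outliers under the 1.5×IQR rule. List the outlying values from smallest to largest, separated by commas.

IQR = Q3 − Q1 = 31.40 − 17.30 = 14.10.
Lower fence = Q1 − 1.5·IQR = 17.30 − 21.15 = -3.85.
Upper fence = Q3 + 1.5·IQR = 31.40 + 21.15 = 52.55.
-33.0 < -3.85 → outlier.
-13.0 < -3.85 → outlier.
54.2 > 52.55 → outlier.
54.4 > 52.55 → outlier.
All remaining values lie within [-3.85, 52.55].

-33.0, -13.0, 54.2, 54.4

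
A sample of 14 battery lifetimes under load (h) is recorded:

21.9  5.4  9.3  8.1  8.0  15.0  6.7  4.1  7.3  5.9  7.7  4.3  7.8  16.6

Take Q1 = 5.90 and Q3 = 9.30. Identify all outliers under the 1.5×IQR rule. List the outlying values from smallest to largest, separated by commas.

15.0, 16.6, 21.9

IQR = Q3 − Q1 = 9.30 − 5.90 = 3.40.
Lower fence = Q1 − 1.5·IQR = 5.90 − 5.10 = 0.80.
Upper fence = Q3 + 1.5·IQR = 9.30 + 5.10 = 14.40.
15.0 > 14.40 → outlier.
16.6 > 14.40 → outlier.
21.9 > 14.40 → outlier.
All remaining values lie within [0.80, 14.40].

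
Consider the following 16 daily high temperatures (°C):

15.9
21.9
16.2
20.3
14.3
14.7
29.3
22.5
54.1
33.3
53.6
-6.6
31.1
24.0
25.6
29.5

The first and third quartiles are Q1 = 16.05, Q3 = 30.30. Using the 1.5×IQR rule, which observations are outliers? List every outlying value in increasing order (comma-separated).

-6.6, 53.6, 54.1

IQR = Q3 − Q1 = 30.30 − 16.05 = 14.25.
Lower fence = Q1 − 1.5·IQR = 16.05 − 21.375 = -5.325.
Upper fence = Q3 + 1.5·IQR = 30.30 + 21.375 = 51.675.
-6.6 < -5.325 → outlier.
53.6 > 51.675 → outlier.
54.1 > 51.675 → outlier.
All remaining values lie within [-5.325, 51.675].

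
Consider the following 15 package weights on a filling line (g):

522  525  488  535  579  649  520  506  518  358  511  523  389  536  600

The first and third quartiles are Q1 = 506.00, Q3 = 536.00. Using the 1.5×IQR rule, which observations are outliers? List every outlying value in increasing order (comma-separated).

IQR = Q3 − Q1 = 536.00 − 506.00 = 30.00.
Lower fence = Q1 − 1.5·IQR = 506.00 − 45.00 = 461.00.
Upper fence = Q3 + 1.5·IQR = 536.00 + 45.00 = 581.00.
358 < 461.00 → outlier.
389 < 461.00 → outlier.
600 > 581.00 → outlier.
649 > 581.00 → outlier.
All remaining values lie within [461.00, 581.00].

358, 389, 600, 649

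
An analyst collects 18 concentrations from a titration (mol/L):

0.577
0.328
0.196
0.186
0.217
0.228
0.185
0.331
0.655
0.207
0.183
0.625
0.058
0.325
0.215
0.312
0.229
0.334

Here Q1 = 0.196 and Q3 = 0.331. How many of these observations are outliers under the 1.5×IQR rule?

3

IQR = 0.135; fences at 0.196 − 0.2025 = -0.0065 and 0.331 + 0.2025 = 0.5335.
Outside the cutoffs: 0.577, 0.625, 0.655.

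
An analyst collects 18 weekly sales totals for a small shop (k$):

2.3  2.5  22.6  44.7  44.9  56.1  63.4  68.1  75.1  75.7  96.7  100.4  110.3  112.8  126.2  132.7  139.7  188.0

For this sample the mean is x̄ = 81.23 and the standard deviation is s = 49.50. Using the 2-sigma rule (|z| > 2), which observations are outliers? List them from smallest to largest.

188.0

Cutoffs at x̄ ± 2s: 81.23 ± 2·49.50 = [-17.77, 180.23].
188.0: z = 2.16, |z| > 2 → outlier.
Every other value lies within [-17.77, 180.23].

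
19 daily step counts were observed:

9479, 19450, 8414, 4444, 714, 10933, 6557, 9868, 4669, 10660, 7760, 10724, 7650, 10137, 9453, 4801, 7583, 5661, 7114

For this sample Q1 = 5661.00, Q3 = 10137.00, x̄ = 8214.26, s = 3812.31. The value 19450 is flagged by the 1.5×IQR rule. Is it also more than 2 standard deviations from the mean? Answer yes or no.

z = (19450 − 8214.26) / 3812.31 = 2.95.
|z| = 2.95 > 2.

yes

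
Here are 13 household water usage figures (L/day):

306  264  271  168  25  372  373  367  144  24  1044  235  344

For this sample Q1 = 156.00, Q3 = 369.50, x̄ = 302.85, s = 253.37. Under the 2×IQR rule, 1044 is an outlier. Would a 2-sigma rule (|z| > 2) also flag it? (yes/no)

z = (1044 − 302.85) / 253.37 = 2.93.
|z| = 2.93 > 2.

yes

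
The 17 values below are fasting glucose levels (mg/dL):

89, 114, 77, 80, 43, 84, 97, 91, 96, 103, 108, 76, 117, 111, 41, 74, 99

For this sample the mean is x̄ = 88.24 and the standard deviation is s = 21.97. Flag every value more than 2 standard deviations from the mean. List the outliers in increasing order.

41, 43

Cutoffs at x̄ ± 2s: 88.24 ± 2·21.97 = [44.30, 132.18].
41: z = -2.15, |z| > 2 → outlier.
43: z = -2.06, |z| > 2 → outlier.
Every other value lies within [44.30, 132.18].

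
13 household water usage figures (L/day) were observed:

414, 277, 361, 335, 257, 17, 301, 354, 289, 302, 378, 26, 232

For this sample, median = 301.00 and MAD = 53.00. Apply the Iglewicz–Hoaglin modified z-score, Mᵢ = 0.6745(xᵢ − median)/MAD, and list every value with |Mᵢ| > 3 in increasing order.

|Mᵢ| > 3 ⇔ |xᵢ − 301.00| > 3·53.00/0.6745 = 235.73.
So outliers lie outside [65.27, 536.73].
17: M = -3.61 → outlier.
26: M = -3.50 → outlier.

17, 26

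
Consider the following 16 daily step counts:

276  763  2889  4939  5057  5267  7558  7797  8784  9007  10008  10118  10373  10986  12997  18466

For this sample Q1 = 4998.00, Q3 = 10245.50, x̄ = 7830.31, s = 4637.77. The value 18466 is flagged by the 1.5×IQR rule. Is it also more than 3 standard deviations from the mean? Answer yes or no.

no

z = (18466 − 7830.31) / 4637.77 = 2.29.
|z| = 2.29 ≤ 3.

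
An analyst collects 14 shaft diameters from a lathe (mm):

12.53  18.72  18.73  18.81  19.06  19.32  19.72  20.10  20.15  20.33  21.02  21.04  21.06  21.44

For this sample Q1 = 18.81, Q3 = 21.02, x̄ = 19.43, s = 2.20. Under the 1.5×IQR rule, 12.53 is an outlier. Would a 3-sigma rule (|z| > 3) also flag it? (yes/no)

z = (12.53 − 19.43) / 2.20 = -3.14.
|z| = 3.14 > 3.

yes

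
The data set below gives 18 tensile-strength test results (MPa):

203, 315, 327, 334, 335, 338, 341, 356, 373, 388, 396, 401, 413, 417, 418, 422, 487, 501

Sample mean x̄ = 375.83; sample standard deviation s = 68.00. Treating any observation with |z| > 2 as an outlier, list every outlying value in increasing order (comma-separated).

203

Cutoffs at x̄ ± 2s: 375.83 ± 2·68.00 = [239.83, 511.83].
203: z = -2.54, |z| > 2 → outlier.
Every other value lies within [239.83, 511.83].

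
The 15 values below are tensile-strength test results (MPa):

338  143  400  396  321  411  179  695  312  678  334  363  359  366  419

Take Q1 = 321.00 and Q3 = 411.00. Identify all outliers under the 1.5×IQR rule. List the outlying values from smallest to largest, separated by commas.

IQR = Q3 − Q1 = 411.00 − 321.00 = 90.00.
Lower fence = Q1 − 1.5·IQR = 321.00 − 135.00 = 186.00.
Upper fence = Q3 + 1.5·IQR = 411.00 + 135.00 = 546.00.
143 < 186.00 → outlier.
179 < 186.00 → outlier.
678 > 546.00 → outlier.
695 > 546.00 → outlier.
All remaining values lie within [186.00, 546.00].

143, 179, 678, 695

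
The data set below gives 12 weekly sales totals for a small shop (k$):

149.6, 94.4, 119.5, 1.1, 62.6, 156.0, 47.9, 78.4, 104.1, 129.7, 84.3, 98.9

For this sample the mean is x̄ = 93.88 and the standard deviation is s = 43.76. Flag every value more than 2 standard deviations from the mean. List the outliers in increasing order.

Cutoffs at x̄ ± 2s: 93.88 ± 2·43.76 = [6.36, 181.40].
1.1: z = -2.12, |z| > 2 → outlier.
Every other value lies within [6.36, 181.40].

1.1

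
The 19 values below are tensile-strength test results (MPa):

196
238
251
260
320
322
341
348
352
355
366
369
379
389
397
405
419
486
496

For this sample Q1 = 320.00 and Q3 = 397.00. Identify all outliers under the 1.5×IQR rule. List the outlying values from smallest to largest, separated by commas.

IQR = Q3 − Q1 = 397.00 − 320.00 = 77.00.
Lower fence = Q1 − 1.5·IQR = 320.00 − 115.50 = 204.50.
Upper fence = Q3 + 1.5·IQR = 397.00 + 115.50 = 512.50.
196 < 204.50 → outlier.
All remaining values lie within [204.50, 512.50].

196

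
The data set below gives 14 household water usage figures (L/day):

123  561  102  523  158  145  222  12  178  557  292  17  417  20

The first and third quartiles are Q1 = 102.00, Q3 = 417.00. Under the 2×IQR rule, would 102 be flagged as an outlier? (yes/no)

no

IQR = Q3 − Q1 = 417.00 − 102.00 = 315.00.
Lower fence = Q1 − 2·IQR = 102.00 − 630.00 = -528.00.
Upper fence = Q3 + 2·IQR = 417.00 + 630.00 = 1047.00.
102 lies within [-528.00, 1047.00].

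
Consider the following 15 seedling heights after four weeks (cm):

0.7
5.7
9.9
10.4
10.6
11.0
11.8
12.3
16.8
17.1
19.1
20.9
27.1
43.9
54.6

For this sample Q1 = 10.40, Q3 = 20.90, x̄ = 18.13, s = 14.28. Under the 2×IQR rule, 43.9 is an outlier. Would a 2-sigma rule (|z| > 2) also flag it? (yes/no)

no

z = (43.9 − 18.13) / 14.28 = 1.80.
|z| = 1.80 ≤ 2.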